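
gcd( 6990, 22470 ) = 30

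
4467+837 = 5304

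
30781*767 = 23609027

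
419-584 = -165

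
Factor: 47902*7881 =2^1 * 3^1*37^1 * 43^1*71^1*557^1 = 377515662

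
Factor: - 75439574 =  - 2^1 * 7^1*17^1*197^1*1609^1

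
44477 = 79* 563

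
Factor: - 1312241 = - 7^1 * 187463^1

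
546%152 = 90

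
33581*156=5238636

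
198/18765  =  22/2085 = 0.01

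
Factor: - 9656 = - 2^3 * 17^1 * 71^1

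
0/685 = 0 = 0.00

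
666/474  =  1 + 32/79 = 1.41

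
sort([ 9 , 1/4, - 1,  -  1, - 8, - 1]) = [ - 8, - 1, - 1, - 1, 1/4,9]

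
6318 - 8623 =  - 2305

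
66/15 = 4 + 2/5 = 4.40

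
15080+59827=74907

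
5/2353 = 5/2353 = 0.00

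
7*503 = 3521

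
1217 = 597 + 620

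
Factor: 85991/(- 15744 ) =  -2^( - 7 )*3^( - 1) * 41^(-1 )*85991^1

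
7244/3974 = 1 + 1635/1987=1.82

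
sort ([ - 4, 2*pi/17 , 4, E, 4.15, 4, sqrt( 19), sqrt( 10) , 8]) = [ - 4,2*pi/17, E,sqrt( 10) , 4 , 4, 4.15 , sqrt( 19), 8 ]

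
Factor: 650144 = 2^5 * 11^1*1847^1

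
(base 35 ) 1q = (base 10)61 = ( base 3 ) 2021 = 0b111101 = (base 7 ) 115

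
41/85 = 41/85 = 0.48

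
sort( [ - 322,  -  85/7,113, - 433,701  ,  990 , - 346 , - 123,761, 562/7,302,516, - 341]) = [ - 433, - 346, - 341, - 322, - 123, - 85/7,562/7,113,302,516, 701,  761,990] 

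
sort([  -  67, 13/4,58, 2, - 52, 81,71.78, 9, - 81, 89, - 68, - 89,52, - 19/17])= [  -  89,  -  81, - 68,- 67, - 52, - 19/17,2, 13/4, 9, 52, 58, 71.78,81 , 89 ] 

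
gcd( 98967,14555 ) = 1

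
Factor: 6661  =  6661^1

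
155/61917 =155/61917=0.00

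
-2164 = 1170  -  3334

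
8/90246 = 4/45123 = 0.00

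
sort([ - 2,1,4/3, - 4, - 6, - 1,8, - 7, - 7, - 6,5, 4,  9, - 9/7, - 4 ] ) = [ - 7, - 7,-6, - 6, - 4,-4,-2, - 9/7, - 1,1,4/3,4, 5,8,9 ] 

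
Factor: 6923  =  7^1*23^1*43^1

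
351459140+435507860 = 786967000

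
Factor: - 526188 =-2^2*3^1 * 13^1 * 3373^1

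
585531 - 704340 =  - 118809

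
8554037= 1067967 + 7486070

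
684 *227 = 155268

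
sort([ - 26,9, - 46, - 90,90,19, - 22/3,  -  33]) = [ -90, - 46 ,  -  33, - 26,-22/3,9,19, 90] 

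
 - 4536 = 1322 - 5858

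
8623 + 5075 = 13698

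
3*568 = 1704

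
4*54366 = 217464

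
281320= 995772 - 714452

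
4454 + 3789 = 8243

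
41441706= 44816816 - 3375110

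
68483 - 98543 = - 30060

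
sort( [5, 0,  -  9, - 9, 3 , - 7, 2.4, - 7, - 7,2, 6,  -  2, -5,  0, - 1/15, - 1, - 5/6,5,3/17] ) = [ - 9, - 9, - 7, - 7,  -  7,  -  5,-2, - 1, - 5/6,  -  1/15, 0 , 0, 3/17, 2,2.4,  3,5, 5, 6]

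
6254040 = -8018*(-780 )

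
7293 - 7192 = 101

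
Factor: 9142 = 2^1*7^1*653^1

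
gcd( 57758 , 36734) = 2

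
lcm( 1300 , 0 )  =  0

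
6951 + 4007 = 10958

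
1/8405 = 1/8405=   0.00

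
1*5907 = 5907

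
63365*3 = 190095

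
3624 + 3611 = 7235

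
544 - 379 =165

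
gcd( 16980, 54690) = 30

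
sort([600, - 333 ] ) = [ - 333, 600]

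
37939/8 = 37939/8 = 4742.38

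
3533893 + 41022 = 3574915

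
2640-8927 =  - 6287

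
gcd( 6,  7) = 1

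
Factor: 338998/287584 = 811/688=2^(  -  4)*43^(-1)*811^1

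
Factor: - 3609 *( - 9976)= 36003384=2^3*3^2*29^1*43^1* 401^1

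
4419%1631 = 1157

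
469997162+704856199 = 1174853361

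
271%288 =271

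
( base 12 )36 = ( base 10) 42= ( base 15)2c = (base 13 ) 33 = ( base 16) 2a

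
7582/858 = 8 + 359/429  =  8.84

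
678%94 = 20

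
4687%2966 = 1721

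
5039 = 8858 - 3819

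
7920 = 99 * 80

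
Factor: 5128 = 2^3*641^1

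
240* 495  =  118800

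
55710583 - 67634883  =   - 11924300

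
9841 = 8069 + 1772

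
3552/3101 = 3552/3101 = 1.15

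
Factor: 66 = 2^1*3^1*11^1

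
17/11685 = 17/11685 = 0.00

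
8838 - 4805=4033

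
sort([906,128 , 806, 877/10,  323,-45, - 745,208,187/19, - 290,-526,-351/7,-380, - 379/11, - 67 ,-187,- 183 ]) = [ - 745,- 526, - 380, -290,  -  187, - 183 , - 67, - 351/7, - 45, - 379/11,187/19, 877/10,128,208,323,806, 906]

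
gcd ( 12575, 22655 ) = 5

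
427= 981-554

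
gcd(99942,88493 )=1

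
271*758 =205418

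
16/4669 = 16/4669 = 0.00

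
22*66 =1452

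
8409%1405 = 1384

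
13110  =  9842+3268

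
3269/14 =233 + 1/2 = 233.50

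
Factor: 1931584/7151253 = 2^6*  3^( - 1 )*30181^1 * 2383751^(-1)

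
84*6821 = 572964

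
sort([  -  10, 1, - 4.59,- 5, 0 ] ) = [  -  10,-5,-4.59, 0, 1]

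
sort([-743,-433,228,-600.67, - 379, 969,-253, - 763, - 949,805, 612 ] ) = [- 949, - 763,  -  743,  -  600.67,-433,-379, - 253,228,612,805, 969]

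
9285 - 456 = 8829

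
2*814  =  1628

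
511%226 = 59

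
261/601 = 261/601 = 0.43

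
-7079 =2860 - 9939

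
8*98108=784864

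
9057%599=72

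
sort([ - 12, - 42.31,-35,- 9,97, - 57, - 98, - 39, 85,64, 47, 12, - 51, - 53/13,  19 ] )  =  [ - 98, - 57, - 51, - 42.31, - 39 , - 35,-12, - 9,  -  53/13,12, 19,47, 64, 85, 97] 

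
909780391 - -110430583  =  1020210974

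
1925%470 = 45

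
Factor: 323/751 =17^1*19^1*751^( - 1)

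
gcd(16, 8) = 8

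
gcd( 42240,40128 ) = 2112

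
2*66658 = 133316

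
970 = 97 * 10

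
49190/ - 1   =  -49190/1 = - 49190.00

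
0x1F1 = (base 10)497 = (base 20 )14h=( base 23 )le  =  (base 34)EL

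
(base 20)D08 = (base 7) 21120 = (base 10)5208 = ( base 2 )1010001011000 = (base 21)BH0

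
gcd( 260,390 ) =130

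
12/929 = 12/929 = 0.01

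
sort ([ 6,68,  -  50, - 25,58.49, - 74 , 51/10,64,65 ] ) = [ - 74,  -  50,-25,  51/10, 6,58.49 , 64,65,68 ]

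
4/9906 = 2/4953 = 0.00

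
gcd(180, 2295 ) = 45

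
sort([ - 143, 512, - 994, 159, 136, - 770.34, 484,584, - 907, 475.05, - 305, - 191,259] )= [ -994, - 907, - 770.34, - 305, - 191, - 143, 136, 159, 259, 475.05,484,512,584] 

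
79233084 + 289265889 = 368498973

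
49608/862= 57+237/431=57.55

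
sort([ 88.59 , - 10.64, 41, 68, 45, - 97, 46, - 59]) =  [ - 97, - 59, - 10.64, 41, 45, 46, 68, 88.59] 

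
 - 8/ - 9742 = 4/4871 = 0.00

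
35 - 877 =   -  842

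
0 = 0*1755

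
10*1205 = 12050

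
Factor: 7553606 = 2^1*1301^1*2903^1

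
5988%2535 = 918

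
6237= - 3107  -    -  9344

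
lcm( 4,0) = 0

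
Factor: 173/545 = 5^( - 1 ) *109^ ( - 1)*173^1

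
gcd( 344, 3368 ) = 8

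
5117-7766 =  - 2649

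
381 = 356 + 25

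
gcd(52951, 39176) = 1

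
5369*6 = 32214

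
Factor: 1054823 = 7^2*11^1*19^1*103^1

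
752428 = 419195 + 333233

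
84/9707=84/9707 = 0.01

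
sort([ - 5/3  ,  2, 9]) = [ - 5/3,2 , 9] 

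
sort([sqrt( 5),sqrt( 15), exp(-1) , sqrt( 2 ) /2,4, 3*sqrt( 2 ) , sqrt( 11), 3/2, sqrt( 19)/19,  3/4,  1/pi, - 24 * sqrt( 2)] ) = [-24*sqrt(2), sqrt( 19)/19, 1/pi, exp( - 1), sqrt( 2)/2, 3/4, 3/2,sqrt(5), sqrt(11), sqrt (15 ), 4, 3*sqrt( 2 ) ] 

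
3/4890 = 1/1630 = 0.00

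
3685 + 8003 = 11688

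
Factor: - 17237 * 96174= - 1657751238 = - 2^1 * 3^3*  11^1*  13^1*137^1*1567^1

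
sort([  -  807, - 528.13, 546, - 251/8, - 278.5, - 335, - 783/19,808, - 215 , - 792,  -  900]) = [-900, - 807, - 792, - 528.13,-335, - 278.5,-215, - 783/19, - 251/8,546,808] 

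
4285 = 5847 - 1562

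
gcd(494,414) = 2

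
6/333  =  2/111  =  0.02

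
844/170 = 422/85 = 4.96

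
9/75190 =9/75190 = 0.00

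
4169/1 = 4169= 4169.00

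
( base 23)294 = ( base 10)1269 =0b10011110101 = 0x4F5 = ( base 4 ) 103311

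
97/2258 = 97/2258  =  0.04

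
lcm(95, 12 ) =1140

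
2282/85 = 2282/85=26.85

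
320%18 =14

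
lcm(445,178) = 890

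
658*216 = 142128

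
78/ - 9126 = -1/117  =  - 0.01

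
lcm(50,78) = 1950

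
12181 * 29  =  353249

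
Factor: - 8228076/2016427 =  - 2^2*3^1*7^( - 1)*127^1*5399^1 * 288061^( - 1 ) 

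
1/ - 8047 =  - 1 + 8046/8047  =  - 0.00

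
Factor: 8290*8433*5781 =404147224170 = 2^1*3^3*5^1*41^1*47^1* 829^1*937^1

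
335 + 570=905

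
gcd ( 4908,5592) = 12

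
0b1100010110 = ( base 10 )790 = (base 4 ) 30112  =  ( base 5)11130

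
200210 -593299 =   -  393089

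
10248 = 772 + 9476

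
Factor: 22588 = 2^2* 5647^1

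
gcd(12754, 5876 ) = 2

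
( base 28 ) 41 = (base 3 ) 11012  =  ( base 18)65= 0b1110001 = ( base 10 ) 113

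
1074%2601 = 1074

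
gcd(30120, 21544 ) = 8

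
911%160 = 111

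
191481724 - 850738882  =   - 659257158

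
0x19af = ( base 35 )5cu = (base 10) 6575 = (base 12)397b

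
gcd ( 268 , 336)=4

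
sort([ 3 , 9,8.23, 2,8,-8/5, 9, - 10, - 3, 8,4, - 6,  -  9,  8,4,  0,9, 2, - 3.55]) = [ - 10, - 9, - 6 , - 3.55,  -  3 , - 8/5, 0,2, 2, 3, 4,  4, 8,8, 8,  8.23,  9, 9  ,  9] 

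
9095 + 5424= 14519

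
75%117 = 75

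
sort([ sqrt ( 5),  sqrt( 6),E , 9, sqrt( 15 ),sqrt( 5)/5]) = [ sqrt( 5)/5, sqrt( 5 ), sqrt( 6),E, sqrt( 15),9 ]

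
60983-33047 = 27936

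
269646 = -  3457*( - 78 ) 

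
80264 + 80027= 160291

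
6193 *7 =43351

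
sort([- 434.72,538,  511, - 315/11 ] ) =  [ - 434.72 , - 315/11,  511,538]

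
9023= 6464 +2559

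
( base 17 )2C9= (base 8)1427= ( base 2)1100010111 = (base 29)R8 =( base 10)791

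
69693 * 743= 51781899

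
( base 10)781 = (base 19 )232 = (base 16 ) 30D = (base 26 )141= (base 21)1g4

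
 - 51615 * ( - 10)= 516150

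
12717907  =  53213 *239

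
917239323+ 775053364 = 1692292687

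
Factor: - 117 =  - 3^2  *13^1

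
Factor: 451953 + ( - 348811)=103142  =  2^1*13^1 * 3967^1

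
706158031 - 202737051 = 503420980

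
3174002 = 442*7181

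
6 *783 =4698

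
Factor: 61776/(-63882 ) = - 88/91 = -2^3*7^( - 1 )*11^1  *13^( - 1)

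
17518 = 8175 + 9343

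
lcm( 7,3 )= 21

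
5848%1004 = 828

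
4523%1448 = 179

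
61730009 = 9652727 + 52077282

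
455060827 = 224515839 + 230544988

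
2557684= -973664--3531348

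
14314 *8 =114512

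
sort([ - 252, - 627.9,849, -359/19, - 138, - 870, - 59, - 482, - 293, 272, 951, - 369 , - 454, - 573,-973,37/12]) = [ - 973, - 870,-627.9, - 573, - 482, - 454 ,-369, - 293, - 252, -138, - 59, - 359/19,37/12, 272, 849, 951 ] 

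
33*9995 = 329835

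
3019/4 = 3019/4 = 754.75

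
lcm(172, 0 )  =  0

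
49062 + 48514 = 97576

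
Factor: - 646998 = -2^1*3^1*11^1*9803^1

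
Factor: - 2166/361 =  - 2^1*3^1   =  - 6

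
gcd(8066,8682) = 2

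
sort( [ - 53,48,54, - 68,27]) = [ - 68, - 53,27, 48 , 54 ]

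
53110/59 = 53110/59 = 900.17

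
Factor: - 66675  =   - 3^1*5^2*7^1*127^1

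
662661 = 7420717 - 6758056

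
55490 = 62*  895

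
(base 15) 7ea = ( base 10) 1795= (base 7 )5143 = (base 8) 3403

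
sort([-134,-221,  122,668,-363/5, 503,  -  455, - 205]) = [ - 455 ,- 221, - 205,-134 ,- 363/5, 122 , 503, 668 ] 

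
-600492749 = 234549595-835042344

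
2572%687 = 511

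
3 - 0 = 3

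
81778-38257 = 43521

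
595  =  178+417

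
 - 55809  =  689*( - 81) 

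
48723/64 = 48723/64 = 761.30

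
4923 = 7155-2232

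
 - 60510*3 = - 181530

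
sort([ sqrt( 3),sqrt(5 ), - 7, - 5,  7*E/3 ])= [ - 7 , - 5,sqrt( 3 ),sqrt(5),  7*E/3] 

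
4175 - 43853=  -  39678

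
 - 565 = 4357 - 4922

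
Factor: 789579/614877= 263193/204959 = 3^1*7^1*41^( - 1)*83^1*151^1*4999^( - 1)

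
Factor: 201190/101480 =341/172 = 2^( - 2)*11^1*31^1 * 43^( -1 )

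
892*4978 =4440376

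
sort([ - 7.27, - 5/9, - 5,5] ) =[ - 7.27, - 5, - 5/9,  5 ]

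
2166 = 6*361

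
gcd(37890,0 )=37890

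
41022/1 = 41022 = 41022.00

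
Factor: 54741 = 3^1 * 71^1*  257^1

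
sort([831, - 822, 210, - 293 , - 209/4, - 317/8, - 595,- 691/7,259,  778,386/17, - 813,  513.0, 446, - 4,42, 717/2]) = [  -  822, - 813,-595, - 293, - 691/7,  -  209/4, - 317/8, - 4, 386/17,42,  210, 259,717/2, 446,513.0,  778,831]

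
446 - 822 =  - 376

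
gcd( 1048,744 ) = 8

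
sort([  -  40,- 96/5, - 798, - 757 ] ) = [ - 798,- 757, -40, - 96/5]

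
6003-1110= 4893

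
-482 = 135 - 617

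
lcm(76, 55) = 4180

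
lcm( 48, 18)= 144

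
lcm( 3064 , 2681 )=21448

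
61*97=5917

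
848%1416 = 848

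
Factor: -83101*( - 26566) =2^1*37^1*359^1*83101^1 = 2207661166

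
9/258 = 3/86  =  0.03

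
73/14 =5 + 3/14 =5.21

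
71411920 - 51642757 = 19769163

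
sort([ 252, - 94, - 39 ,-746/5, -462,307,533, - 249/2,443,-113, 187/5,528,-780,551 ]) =[ - 780 , - 462, -746/5 ,  -  249/2,-113, - 94,  -  39 , 187/5, 252 , 307,443, 528, 533,551]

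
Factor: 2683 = 2683^1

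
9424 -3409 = 6015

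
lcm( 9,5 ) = 45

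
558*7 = 3906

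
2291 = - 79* ( - 29)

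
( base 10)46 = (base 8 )56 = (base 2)101110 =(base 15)31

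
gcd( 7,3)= 1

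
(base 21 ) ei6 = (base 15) 1e23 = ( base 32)6cu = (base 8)14636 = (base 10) 6558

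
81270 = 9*9030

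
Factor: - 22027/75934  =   - 2^( - 1)*22027^1*37967^( - 1)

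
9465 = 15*631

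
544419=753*723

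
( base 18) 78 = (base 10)134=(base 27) 4Q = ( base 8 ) 206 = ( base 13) A4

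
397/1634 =397/1634=0.24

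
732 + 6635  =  7367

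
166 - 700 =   -  534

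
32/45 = 32/45 = 0.71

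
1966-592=1374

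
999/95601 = 333/31867 = 0.01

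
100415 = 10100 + 90315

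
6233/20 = 311 + 13/20 = 311.65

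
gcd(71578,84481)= 1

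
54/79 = 54/79 = 0.68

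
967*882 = 852894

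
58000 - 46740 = 11260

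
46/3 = 15 + 1/3 = 15.33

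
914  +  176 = 1090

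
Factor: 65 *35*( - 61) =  - 5^2*7^1 * 13^1*61^1 = - 138775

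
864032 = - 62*( -13936)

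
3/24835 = 3/24835 = 0.00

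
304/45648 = 19/2853 =0.01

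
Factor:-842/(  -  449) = 2^1 * 421^1*449^ (  -  1 ) 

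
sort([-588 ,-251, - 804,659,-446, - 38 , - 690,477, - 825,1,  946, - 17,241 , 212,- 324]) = [ - 825 , - 804, - 690,-588, - 446, - 324, - 251, -38, - 17, 1, 212, 241,477, 659,946 ]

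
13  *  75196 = 977548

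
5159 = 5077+82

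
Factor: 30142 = 2^1*7^1*2153^1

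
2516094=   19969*126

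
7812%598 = 38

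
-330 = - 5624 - - 5294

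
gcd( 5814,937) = 1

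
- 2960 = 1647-4607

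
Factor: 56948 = 2^2* 23^1* 619^1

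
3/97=3/97  =  0.03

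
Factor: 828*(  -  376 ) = - 2^5*3^2*23^1*47^1  =  - 311328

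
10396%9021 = 1375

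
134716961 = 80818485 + 53898476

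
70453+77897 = 148350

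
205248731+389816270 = 595065001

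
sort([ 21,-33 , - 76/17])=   [ - 33, - 76/17,21]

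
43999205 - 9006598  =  34992607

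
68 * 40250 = 2737000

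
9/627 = 3/209 = 0.01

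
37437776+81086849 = 118524625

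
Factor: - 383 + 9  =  -374 = - 2^1*11^1*17^1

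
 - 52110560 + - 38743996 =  - 90854556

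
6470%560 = 310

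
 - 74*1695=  - 125430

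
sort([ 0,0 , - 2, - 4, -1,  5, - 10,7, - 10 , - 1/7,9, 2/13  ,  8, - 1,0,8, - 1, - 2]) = [-10,-10 ,  -  4,-2,  -  2,-1, - 1, - 1, - 1/7, 0,0, 0, 2/13,5, 7, 8 , 8,9]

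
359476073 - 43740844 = 315735229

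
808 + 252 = 1060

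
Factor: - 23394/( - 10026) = 3^( - 1)*7^1 = 7/3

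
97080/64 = 12135/8  =  1516.88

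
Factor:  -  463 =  - 463^1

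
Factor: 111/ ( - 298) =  - 2^( - 1) * 3^1*37^1*149^( - 1 ) 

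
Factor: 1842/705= 614/235 = 2^1*5^( - 1 )*47^(-1)*307^1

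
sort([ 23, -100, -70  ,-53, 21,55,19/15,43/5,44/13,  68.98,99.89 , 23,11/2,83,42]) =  [-100, - 70, - 53, 19/15,44/13, 11/2,43/5,21, 23,23, 42,  55,68.98 , 83, 99.89]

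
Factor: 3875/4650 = 5/6 = 2^( - 1)*3^( - 1 )*5^1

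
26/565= 26/565 = 0.05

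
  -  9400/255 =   -  1880/51 = - 36.86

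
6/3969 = 2/1323 = 0.00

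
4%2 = 0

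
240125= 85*2825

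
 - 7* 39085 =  - 273595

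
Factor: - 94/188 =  - 1/2= - 2^( - 1) 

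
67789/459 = 147+316/459 = 147.69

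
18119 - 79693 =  - 61574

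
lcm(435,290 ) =870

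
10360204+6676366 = 17036570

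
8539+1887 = 10426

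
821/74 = 11 + 7/74 = 11.09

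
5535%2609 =317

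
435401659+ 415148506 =850550165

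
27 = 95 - 68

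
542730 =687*790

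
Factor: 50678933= 50678933^1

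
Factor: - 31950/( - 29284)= 2^( - 1 )*3^2*5^2*71^1*7321^( - 1 ) = 15975/14642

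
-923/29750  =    -  1+28827/29750 = - 0.03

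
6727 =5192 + 1535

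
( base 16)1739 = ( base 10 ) 5945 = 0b1011100111001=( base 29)720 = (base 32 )5pp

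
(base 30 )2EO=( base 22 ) 4e0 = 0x8C4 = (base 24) 3lc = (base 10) 2244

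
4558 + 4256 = 8814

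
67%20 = 7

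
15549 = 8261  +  7288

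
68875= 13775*5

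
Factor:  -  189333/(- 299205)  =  193/305 =5^( - 1 )*61^(  -  1)*193^1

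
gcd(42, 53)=1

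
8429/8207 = 8429/8207 = 1.03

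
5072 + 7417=12489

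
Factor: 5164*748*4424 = 17088460928 = 2^7*7^1*11^1*17^1 * 79^1*1291^1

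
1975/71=1975/71  =  27.82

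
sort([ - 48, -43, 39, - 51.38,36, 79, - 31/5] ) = [-51.38, -48, - 43, - 31/5, 36,  39, 79]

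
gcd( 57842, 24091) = 1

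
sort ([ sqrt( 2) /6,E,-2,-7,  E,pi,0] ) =[ - 7, - 2 , 0, sqrt( 2 ) /6,E,E, pi]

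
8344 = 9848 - 1504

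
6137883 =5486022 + 651861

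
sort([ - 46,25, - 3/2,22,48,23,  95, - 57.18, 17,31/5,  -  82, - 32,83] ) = [ - 82, - 57.18,  -  46, - 32, - 3/2,31/5,17,22, 23, 25,48,  83  ,  95] 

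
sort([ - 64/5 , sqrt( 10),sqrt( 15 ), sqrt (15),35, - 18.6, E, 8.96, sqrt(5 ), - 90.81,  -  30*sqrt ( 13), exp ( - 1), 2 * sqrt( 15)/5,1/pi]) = [  -  30 * sqrt ( 13 ), - 90.81,- 18.6,-64/5,1/pi, exp( - 1), 2*sqrt(15)/5, sqrt(5), E,sqrt( 10), sqrt(15 ), sqrt( 15), 8.96,35] 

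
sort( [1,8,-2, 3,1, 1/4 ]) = [-2,  1/4, 1 , 1, 3, 8 ]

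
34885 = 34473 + 412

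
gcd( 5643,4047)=57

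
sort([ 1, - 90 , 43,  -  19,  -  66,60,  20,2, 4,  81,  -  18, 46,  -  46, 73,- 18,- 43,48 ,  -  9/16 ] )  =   [ - 90, - 66,  -  46, - 43,  -  19, -18 , - 18, - 9/16 , 1 , 2,4, 20,43,  46, 48, 60, 73 , 81] 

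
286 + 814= 1100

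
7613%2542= 2529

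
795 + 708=1503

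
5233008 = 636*8228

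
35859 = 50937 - 15078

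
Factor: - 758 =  - 2^1 * 379^1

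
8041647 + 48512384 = 56554031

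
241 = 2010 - 1769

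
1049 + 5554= 6603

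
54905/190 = 288 + 37/38 = 288.97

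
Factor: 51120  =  2^4 * 3^2*5^1 * 71^1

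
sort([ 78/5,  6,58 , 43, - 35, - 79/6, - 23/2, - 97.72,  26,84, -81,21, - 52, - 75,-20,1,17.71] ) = [- 97.72, - 81, - 75, - 52, - 35, - 20, - 79/6, - 23/2,1 , 6,78/5,17.71, 21, 26,  43,58,84 ] 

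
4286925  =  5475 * 783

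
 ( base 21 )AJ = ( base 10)229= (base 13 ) 148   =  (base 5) 1404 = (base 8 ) 345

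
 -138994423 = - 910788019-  - 771793596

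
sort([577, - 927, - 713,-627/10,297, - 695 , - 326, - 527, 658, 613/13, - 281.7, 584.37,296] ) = [ - 927, - 713, - 695, - 527 , - 326, - 281.7, - 627/10, 613/13, 296, 297, 577,584.37,658] 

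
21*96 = 2016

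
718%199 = 121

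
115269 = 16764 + 98505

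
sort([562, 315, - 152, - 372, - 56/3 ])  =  [-372, - 152, - 56/3, 315, 562]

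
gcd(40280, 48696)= 8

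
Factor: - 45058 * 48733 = -2^1*13^1* 1733^1*48733^1= -  2195811514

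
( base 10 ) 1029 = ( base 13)612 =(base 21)270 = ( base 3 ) 1102010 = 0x405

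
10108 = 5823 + 4285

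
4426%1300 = 526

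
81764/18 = 40882/9 = 4542.44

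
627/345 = 209/115 = 1.82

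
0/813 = 0 = 0.00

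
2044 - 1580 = 464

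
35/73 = 35/73 = 0.48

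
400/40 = 10 = 10.00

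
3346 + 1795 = 5141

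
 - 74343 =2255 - 76598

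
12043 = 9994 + 2049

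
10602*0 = 0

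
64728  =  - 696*( - 93) 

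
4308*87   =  374796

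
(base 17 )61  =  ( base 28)3j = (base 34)31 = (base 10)103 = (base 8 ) 147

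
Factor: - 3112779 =-3^1 * 1037593^1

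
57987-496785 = -438798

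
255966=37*6918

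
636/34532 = 159/8633= 0.02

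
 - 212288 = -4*53072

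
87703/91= 12529/13 = 963.77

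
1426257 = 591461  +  834796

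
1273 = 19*67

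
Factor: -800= -2^5 * 5^2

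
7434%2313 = 495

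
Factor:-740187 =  - 3^2*7^1*31^1*379^1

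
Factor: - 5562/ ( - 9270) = 3^1*5^( - 1) = 3/5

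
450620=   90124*5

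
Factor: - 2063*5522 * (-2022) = 2^2*3^1*11^1*251^1*337^1*2063^1 = 23034393492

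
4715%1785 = 1145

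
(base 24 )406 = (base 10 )2310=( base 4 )210012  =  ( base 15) a40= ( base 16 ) 906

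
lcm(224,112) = 224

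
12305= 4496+7809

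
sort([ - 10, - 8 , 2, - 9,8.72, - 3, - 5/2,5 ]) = [ - 10,-9, - 8, - 3 , - 5/2,  2, 5,8.72]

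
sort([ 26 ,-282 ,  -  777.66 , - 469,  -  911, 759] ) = [ - 911,  -  777.66 , - 469, - 282,26, 759]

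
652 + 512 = 1164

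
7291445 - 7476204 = - 184759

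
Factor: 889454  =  2^1*41^1* 10847^1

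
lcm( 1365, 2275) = 6825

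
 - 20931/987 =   -  22  +  261/329 = -  21.21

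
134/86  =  67/43  =  1.56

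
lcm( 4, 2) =4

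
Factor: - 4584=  - 2^3 * 3^1 * 191^1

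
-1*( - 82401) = 82401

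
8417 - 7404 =1013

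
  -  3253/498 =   -  3253/498 = - 6.53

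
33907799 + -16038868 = 17868931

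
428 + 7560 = 7988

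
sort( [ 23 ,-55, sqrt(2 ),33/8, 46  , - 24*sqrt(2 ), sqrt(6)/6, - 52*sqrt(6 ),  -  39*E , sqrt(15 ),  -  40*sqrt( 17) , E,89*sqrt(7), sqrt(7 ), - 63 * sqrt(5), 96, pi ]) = [  -  40*sqrt( 17 ), - 63 * sqrt (5), - 52 * sqrt(6 ), - 39*E  , - 55, - 24 * sqrt(2),  sqrt( 6)/6, sqrt(2 ), sqrt(7 ), E,pi, sqrt(15 ), 33/8,  23, 46,  96, 89*sqrt(7)]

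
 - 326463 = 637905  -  964368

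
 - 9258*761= - 7045338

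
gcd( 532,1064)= 532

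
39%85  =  39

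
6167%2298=1571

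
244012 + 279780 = 523792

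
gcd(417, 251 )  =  1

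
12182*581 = 7077742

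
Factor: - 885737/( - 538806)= 2^( - 1 )*3^( - 1 )*89^( - 1)*1009^( -1 )*885737^1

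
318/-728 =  - 1 + 205/364 = - 0.44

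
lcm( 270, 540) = 540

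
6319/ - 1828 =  - 4 + 993/1828 = - 3.46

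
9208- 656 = 8552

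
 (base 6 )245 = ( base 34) 2X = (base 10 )101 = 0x65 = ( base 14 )73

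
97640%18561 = 4835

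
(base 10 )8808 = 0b10001001101000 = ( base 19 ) 157b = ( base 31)954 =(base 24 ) f70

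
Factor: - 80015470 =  - 2^1*5^1*1487^1*5381^1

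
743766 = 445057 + 298709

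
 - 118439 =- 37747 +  - 80692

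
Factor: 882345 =3^1*5^1 * 59^1*997^1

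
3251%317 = 81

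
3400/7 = 485 + 5/7 = 485.71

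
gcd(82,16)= 2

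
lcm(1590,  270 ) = 14310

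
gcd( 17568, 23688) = 72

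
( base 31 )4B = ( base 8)207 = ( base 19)72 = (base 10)135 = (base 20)6F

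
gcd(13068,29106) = 594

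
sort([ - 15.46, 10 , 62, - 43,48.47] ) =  [-43, - 15.46,10,48.47 , 62 ]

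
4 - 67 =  - 63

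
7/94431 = 7/94431 = 0.00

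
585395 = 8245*71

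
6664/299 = 6664/299  =  22.29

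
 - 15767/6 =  - 15767/6  =  - 2627.83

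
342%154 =34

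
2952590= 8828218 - 5875628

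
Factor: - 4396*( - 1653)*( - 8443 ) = - 61351802484=- 2^2*3^1 * 7^1 * 19^1* 29^1*157^1*8443^1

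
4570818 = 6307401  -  1736583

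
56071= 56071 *1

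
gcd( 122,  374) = 2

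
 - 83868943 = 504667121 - 588536064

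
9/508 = 9/508= 0.02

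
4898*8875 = 43469750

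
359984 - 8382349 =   -  8022365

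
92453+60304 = 152757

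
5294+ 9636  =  14930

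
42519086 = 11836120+30682966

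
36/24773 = 36/24773 = 0.00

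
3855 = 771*5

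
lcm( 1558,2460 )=46740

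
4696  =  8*587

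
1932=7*276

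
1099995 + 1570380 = 2670375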